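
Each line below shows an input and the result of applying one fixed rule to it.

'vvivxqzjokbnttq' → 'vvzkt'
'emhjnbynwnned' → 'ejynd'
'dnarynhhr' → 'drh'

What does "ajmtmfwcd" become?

atw

Rule — keep one character in every 3, starting at position 1 (positions 1st, 4th, 7th, ...).
So "ajmtmfwcd" becomes "atw".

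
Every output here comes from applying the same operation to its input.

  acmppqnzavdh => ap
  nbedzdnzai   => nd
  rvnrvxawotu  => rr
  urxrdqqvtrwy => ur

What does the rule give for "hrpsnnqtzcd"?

hs

Looking at the pairs, the operation is to keep one character in every 3, starting at position 1 (positions 1st, 4th, 7th, ...), then delete the last 2 characters.
Applying that to "hrpsnnqtzcd" gives "hs".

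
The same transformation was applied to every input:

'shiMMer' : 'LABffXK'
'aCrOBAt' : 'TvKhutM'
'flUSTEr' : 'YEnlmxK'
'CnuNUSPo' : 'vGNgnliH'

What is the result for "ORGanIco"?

hkzTGbVH

What's happening: flip the case of every letter, then shift every letter 7 places backward in the alphabet (wrapping around).
For "ORGanIco" the result is "hkzTGbVH".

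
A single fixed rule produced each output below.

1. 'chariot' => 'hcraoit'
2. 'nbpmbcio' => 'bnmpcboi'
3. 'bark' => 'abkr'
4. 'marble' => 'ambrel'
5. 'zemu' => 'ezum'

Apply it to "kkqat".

kkaqt

The pattern: swap each adjacent pair of characters (1↔2, 3↔4, ...).
For "kkqat" the result is "kkaqt".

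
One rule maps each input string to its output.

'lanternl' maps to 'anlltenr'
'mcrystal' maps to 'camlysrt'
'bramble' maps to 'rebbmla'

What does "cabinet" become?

In each case the input is transformed by: swap each adjacent pair of characters (1↔2, 3↔4, ...), then take characters alternately from the front and the back (1st, last, 2nd, 2nd-last, ...).
On "cabinet" that produces "atcnieb".

atcnieb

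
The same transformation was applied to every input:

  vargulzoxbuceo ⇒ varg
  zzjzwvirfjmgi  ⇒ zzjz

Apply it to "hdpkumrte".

hdpk

The transformation: keep only the first 4 characters.
On "hdpkumrte" that produces "hdpk".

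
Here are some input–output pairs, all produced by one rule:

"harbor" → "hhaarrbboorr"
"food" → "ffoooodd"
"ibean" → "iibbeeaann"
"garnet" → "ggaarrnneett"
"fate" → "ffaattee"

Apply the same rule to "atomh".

The transformation: double every character.
Doing the same to "atomh": "aattoommhh".

aattoommhh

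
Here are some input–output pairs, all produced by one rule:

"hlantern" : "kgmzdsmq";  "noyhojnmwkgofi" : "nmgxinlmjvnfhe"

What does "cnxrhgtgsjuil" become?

mbqwfgfsirhtk

The transformation: shift every letter 1 place backward in the alphabet (wrapping around), then swap each adjacent pair of characters (1↔2, 3↔4, ...).
Starting from "cnxrhgtgsjuil": after the first operation, "bmwqgfsfrithk"; after the second, "mbqwfgfsirhtk".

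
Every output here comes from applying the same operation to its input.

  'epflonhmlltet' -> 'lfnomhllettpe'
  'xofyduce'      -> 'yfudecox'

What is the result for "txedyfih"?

defyhixt

The transformation: swap each adjacent pair of characters (1↔2, 3↔4, ...), then move the first 2 characters to the end (rotate left by 2).
Starting from "txedyfih": after the first operation, "xtdefyhi"; after the second, "defyhixt".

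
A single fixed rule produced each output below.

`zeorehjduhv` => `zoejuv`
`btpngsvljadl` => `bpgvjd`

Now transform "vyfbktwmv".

vfkwv

Each output is the input with this applied: keep every other character starting from the first (positions 1st, 3rd, 5th, ...).
Applying that to "vyfbktwmv" gives "vfkwv".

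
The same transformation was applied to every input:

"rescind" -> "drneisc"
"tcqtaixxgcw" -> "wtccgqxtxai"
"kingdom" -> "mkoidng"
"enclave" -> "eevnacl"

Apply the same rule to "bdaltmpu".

The pattern: take characters alternately from the front and the back (1st, last, 2nd, 2nd-last, ...), then swap each adjacent pair of characters (1↔2, 3↔4, ...).
Applying that to "bdaltmpu" gives "ubpdmatl".

ubpdmatl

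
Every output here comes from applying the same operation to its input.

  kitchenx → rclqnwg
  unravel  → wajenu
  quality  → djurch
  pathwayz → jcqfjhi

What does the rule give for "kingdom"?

rwpmxv

Looking at the pairs, the operation is to shift every letter 9 places forward in the alphabet (wrapping around), then delete the first character.
Applying both steps to "kingdom": "trwpmxv", then "rwpmxv".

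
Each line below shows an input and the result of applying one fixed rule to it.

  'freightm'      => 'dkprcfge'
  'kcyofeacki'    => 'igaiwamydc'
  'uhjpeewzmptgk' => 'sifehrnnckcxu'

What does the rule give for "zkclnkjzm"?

Each output is the input with this applied: shift every letter 2 places backward in the alphabet (wrapping around), then take characters alternately from the front and the back (1st, last, 2nd, 2nd-last, ...).
For "zkclnkjzm", step one produces "xiajlihxk"; step two turns that into "xkixahjil".
(Check on "freightm": → "dpcgefrk" → "dkprcfge" ✓)

xkixahjil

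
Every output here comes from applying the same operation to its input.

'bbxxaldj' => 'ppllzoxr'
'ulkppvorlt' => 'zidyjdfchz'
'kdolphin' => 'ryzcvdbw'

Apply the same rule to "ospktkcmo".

In each case the input is transformed by: swap each adjacent pair of characters (1↔2, 3↔4, ...), then shift every letter 12 places backward in the alphabet (wrapping around).
On "ospktkcmo": the first step gives "sokpktmco", and the second then gives "gcydyhaqc".

gcydyhaqc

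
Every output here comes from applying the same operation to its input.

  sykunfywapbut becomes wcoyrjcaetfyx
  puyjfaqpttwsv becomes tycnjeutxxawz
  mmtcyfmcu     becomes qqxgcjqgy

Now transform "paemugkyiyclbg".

Each output is the input with this applied: shift every letter 4 places forward in the alphabet (wrapping around).
On "paemugkyiyclbg" that produces "teiqykocmcgpfk".

teiqykocmcgpfk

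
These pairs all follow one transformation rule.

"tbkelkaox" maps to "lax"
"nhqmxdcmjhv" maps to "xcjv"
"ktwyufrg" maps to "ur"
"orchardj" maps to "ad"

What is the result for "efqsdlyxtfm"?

What's happening: delete the first 3 characters, then keep every other character starting from the second (positions 2nd, 4th, 6th, ...).
"efqsdlyxtfm" → "sdlyxtfm" → "dytm".

dytm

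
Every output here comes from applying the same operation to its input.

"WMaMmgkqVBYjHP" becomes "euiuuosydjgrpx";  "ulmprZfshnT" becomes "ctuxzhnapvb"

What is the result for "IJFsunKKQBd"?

Rule — shift every letter 8 places forward in the alphabet (wrapping around), then convert every letter to lowercase.
For "IJFsunKKQBd", step one produces "QRNacvSSYJl"; step two turns that into "qrnacvssyjl".

qrnacvssyjl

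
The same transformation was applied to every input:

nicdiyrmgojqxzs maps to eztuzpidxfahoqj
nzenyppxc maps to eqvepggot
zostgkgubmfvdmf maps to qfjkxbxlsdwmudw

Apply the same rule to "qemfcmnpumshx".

Rule — shift every letter 9 places backward in the alphabet (wrapping around).
Applying that to "qemfcmnpumshx" gives "hvdwtdegldjyo".

hvdwtdegldjyo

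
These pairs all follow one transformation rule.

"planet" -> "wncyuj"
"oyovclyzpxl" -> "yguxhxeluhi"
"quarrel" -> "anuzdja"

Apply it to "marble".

In each case the input is transformed by: shift every letter 9 places forward in the alphabet (wrapping around), then move the last 3 characters to the front (rotate right by 3).
On "marble": the first step gives "vjakun", and the second then gives "kunvja".

kunvja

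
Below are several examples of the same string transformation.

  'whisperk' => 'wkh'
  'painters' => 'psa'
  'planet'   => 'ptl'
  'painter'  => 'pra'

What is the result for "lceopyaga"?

Each output is the input with this applied: take characters alternately from the front and the back (1st, last, 2nd, 2nd-last, ...), then keep only the first 3 characters.
For "lceopyaga", step one produces "lacgeaoyp"; step two turns that into "lac".

lac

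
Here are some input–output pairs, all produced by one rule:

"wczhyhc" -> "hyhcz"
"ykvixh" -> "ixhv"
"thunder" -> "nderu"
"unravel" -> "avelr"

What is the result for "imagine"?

Rule — delete the first 2 characters, then move the first character to the end.
For "imagine", step one produces "agine"; step two turns that into "ginea".

ginea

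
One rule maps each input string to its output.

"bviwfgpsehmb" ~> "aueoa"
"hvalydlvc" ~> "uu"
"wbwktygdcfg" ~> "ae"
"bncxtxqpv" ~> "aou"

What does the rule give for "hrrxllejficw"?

ie

The rule is to shift every letter 1 place backward in the alphabet (wrapping around), then keep only the vowels.
For "hrrxllejficw", step one produces "gqqwkkdiehbv"; step two turns that into "ie".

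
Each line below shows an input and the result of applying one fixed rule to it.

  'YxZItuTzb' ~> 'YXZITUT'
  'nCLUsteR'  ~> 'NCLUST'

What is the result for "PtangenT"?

The pattern: delete the last 2 characters, then convert every letter to uppercase.
On "PtangenT": the first step gives "Ptange", and the second then gives "PTANGE".

PTANGE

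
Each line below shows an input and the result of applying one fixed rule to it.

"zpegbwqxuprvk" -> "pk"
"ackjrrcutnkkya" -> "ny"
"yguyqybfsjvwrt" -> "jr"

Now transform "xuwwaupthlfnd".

ld

Rule — keep one character in every 3, starting at position 1 (positions 1st, 4th, 7th, ...), then delete the first 3 characters.
"xuwwaupthlfnd" → "xwpld" → "ld".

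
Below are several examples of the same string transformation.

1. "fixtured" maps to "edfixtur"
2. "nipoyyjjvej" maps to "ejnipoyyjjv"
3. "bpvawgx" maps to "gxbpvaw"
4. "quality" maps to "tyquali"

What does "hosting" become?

nghosti

The transformation: move the last 2 characters to the front (rotate right by 2).
Doing the same to "hosting": "nghosti".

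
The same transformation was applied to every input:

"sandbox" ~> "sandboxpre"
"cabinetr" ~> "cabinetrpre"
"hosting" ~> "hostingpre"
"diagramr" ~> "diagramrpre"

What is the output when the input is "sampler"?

Looking at the pairs, the operation is to append "pre".
"sampler" → "samplerpre".

samplerpre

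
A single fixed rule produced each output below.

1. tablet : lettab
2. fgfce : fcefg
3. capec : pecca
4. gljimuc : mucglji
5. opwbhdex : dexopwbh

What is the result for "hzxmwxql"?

Rule — move the last 3 characters to the front (rotate right by 3).
Applying that to "hzxmwxql" gives "xqlhzxmw".

xqlhzxmw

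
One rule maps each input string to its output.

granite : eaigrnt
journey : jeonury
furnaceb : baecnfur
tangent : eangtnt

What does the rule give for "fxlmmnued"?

In each case the input is transformed by: sort the characters into alphabetical order, then swap each adjacent pair of characters (1↔2, 3↔4, ...).
"fxlmmnued" → "deflmmnux" → "edlfmmunx".

edlfmmunx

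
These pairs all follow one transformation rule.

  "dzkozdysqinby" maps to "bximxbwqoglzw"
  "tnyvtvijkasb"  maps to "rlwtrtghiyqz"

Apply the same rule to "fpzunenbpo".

dnxslclznm

Looking at the pairs, the operation is to shift every letter 2 places backward in the alphabet (wrapping around).
So "fpzunenbpo" becomes "dnxslclznm".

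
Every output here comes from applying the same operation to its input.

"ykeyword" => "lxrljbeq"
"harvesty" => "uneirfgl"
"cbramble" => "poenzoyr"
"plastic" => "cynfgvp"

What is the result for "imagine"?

vzntvar

The transformation: shift every letter 13 places forward in the alphabet (wrapping around) — i.e. ROT13.
Applying that to "imagine" gives "vzntvar".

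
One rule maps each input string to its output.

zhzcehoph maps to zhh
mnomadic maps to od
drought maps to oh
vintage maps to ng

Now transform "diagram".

Looking at the pairs, the operation is to keep one character in every 3, starting at position 3 (positions 3rd, 6th, 9th, ...).
So "diagram" becomes "aa".

aa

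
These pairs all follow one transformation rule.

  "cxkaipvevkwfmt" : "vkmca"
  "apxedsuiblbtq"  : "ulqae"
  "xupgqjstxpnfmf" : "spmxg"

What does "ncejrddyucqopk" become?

dcpnj

What's happening: keep one character in every 3, starting at position 1 (positions 1st, 4th, 7th, ...), then move the last 3 characters to the front (rotate right by 3).
On "ncejrddyucqopk": the first step gives "njdcp", and the second then gives "dcpnj".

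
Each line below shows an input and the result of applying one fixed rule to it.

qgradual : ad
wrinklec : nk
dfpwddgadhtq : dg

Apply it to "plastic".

ts

Rule — take characters alternately from the front and the back (1st, last, 2nd, 2nd-last, ...), then keep only the last 2 characters.
"plastic" → "pcliats" → "ts".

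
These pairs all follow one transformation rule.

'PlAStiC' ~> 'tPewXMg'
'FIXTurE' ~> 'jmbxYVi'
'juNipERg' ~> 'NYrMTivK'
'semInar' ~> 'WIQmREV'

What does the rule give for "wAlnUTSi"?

AePRyxwM

The rule is to shift every letter 4 places forward in the alphabet (wrapping around), then flip the case of every letter.
Applying both steps to "wAlnUTSi": "aEprYXWm", then "AePRyxwM".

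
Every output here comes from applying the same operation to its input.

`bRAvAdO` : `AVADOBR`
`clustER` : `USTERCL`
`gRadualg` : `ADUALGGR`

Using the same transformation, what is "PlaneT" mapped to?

ANETPL

The pattern: move the first 2 characters to the end (rotate left by 2), then convert every letter to uppercase.
Working it through for "PlaneT": intermediate "aneTPl", final "ANETPL".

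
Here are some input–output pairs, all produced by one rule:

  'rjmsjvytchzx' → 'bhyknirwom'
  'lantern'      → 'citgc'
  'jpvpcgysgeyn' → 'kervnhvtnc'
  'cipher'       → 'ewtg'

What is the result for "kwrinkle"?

gxczat

What's happening: shift every letter 11 places backward in the alphabet (wrapping around), then delete the first 2 characters.
On "kwrinkle": the first step gives "zlgxczat", and the second then gives "gxczat".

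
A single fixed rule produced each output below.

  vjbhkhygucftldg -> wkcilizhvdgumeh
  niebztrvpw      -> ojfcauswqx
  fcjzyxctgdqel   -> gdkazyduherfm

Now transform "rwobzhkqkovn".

The transformation: shift every letter 1 place forward in the alphabet (wrapping around).
Doing the same to "rwobzhkqkovn": "sxpcailrlpwo".

sxpcailrlpwo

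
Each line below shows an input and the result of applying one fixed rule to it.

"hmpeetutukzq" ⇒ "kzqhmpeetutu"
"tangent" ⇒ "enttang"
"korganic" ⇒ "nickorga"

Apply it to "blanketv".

The pattern: move the last 3 characters to the front (rotate right by 3).
On "blanketv" that produces "etvblank".

etvblank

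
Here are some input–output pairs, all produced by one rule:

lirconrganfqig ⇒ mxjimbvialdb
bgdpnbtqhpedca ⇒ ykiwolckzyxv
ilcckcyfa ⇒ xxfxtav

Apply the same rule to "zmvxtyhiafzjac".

qsotcdvauevx

The transformation: delete the first 2 characters, then shift every letter 5 places backward in the alphabet (wrapping around).
Applying both steps to "zmvxtyhiafzjac": "vxtyhiafzjac", then "qsotcdvauevx".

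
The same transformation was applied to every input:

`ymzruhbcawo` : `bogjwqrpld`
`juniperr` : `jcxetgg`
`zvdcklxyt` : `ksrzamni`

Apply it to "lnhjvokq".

cwykdzf

The rule is to shift every letter 11 places backward in the alphabet (wrapping around), then delete the first character.
Applying that to "lnhjvokq" gives "cwykdzf".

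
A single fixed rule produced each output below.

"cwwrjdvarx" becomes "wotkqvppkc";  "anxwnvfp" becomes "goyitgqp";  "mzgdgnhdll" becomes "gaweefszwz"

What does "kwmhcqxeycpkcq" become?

What's happening: shift every letter 7 places backward in the alphabet (wrapping around), then swap the front and back halves of the string.
On "kwmhcqxeycpkcq": the first step gives "dpfavjqxrvidvj", and the second then gives "xrvidvjdpfavjq".

xrvidvjdpfavjq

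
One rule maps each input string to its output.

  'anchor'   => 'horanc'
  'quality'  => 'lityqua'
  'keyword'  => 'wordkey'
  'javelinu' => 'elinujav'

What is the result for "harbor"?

borhar

Rule — move the first 3 characters to the end (rotate left by 3).
Applying that to "harbor" gives "borhar".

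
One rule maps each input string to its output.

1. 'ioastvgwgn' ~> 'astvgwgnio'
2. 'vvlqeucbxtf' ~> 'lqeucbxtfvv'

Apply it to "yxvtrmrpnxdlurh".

vtrmrpnxdlurhyx

Each output is the input with this applied: move the first 2 characters to the end (rotate left by 2).
So "yxvtrmrpnxdlurh" becomes "vtrmrpnxdlurhyx".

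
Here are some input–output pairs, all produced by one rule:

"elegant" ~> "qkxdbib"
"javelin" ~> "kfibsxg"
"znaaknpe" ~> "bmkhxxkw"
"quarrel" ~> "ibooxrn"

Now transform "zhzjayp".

mvxgwew

The pattern: reverse the string, then shift every letter 3 places backward in the alphabet (wrapping around).
Working it through for "zhzjayp": intermediate "pyajzhz", final "mvxgwew".
(Check on "quarrel": → "lerrauq" → "ibooxrn" ✓)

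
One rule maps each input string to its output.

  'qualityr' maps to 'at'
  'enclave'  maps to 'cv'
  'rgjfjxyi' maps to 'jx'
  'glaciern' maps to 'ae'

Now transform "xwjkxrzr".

Rule — keep one character in every 3, starting at position 3 (positions 3rd, 6th, 9th, ...).
Applying that to "xwjkxrzr" gives "jr".

jr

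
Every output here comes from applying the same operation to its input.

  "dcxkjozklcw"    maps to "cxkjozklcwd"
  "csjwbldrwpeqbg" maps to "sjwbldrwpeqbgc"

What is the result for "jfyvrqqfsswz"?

fyvrqqfsswzj

In each case the input is transformed by: move the first character to the end.
For "jfyvrqqfsswz" the result is "fyvrqqfsswzj".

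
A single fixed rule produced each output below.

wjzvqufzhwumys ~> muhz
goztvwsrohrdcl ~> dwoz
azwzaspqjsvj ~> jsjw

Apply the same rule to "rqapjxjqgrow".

wxga

The transformation: keep one character in every 3, starting at position 3 (positions 3rd, 6th, 9th, ...), then swap the first and last characters.
For "rqapjxjqgrow", step one produces "axgw"; step two turns that into "wxga".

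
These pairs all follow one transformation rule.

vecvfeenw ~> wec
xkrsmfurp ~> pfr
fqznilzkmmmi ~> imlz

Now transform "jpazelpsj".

jla

What's happening: keep one character in every 3, starting at position 3 (positions 3rd, 6th, 9th, ...), then reverse the string.
For "jpazelpsj", step one produces "alj"; step two turns that into "jla".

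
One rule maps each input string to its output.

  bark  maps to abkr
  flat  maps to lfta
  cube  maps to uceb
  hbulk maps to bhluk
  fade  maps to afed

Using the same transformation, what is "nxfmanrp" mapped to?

xnmfnapr

The rule is to swap each adjacent pair of characters (1↔2, 3↔4, ...).
On "nxfmanrp" that produces "xnmfnapr".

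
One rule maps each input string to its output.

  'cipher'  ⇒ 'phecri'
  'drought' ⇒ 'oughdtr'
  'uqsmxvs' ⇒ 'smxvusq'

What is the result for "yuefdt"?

efdytu

Rule — swap the first and last characters, then move the first 2 characters to the end (rotate left by 2).
On "yuefdt": the first step gives "tuefdy", and the second then gives "efdytu".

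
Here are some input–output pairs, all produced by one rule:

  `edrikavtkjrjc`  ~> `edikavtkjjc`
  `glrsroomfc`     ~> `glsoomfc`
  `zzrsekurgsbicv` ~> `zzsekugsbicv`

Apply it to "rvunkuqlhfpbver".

The pattern: remove every "r".
"rvunkuqlhfpbver" → "vunkuqlhfpbve".

vunkuqlhfpbve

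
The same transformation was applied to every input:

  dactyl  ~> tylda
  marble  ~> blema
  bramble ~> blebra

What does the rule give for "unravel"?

velunr

What's happening: move the last 3 characters to the front (rotate right by 3), then delete the last character.
Applying that to "unravel" gives "velunr".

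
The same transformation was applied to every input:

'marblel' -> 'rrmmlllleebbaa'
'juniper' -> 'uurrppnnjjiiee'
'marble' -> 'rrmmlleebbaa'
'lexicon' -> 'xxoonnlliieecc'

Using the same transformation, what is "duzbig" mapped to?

In each case the input is transformed by: sort the characters into reverse alphabetical order, then double every character.
Applying both steps to "duzbig": "zuigdb", then "zzuuiiggddbb".

zzuuiiggddbb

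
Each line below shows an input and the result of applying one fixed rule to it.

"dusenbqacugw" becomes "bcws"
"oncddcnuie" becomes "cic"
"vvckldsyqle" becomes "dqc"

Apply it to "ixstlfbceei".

fes

The pattern: keep one character in every 3, starting at position 3 (positions 3rd, 6th, 9th, ...), then move the first character to the end.
Working it through for "ixstlfbceei": intermediate "sfe", final "fes".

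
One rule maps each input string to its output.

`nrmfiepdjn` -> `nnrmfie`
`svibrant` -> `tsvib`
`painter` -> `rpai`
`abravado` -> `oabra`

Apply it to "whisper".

Each output is the input with this applied: move the last character to the front, then delete the last 3 characters.
Doing the same to "whisper": "rwhi".

rwhi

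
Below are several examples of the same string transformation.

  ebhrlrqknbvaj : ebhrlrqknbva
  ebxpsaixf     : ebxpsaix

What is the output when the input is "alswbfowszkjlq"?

alswbfowszkjl

The rule is to delete the last character.
So "alswbfowszkjlq" becomes "alswbfowszkjl".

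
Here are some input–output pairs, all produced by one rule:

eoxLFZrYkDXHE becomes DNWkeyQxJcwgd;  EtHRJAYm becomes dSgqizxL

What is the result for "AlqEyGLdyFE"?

What's happening: flip the case of every letter, then shift every letter 1 place backward in the alphabet (wrapping around).
So "AlqEyGLdyFE" becomes "zKPdXfkCXed".
(Check on "eoxLFZrYkDXHE": → "EOXlfzRyKdxhe" → "DNWkeyQxJcwgd" ✓)

zKPdXfkCXed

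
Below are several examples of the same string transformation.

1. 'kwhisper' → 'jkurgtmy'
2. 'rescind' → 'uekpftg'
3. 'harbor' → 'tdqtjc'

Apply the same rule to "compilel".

The transformation: shift every letter 2 places forward in the alphabet (wrapping around), then move the first 2 characters to the end (rotate left by 2).
Doing the same to "compilel": "orkngneq".

orkngneq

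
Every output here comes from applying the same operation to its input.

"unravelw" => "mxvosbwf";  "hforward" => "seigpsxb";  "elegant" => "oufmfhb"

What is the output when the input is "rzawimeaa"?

bbsabxjnf

Looking at the pairs, the operation is to shift every letter 1 place forward in the alphabet (wrapping around), then move the last 2 characters to the front (rotate right by 2).
For "rzawimeaa" the result is "bbsabxjnf".
(Check on "elegant": → "fmfhbou" → "oufmfhb" ✓)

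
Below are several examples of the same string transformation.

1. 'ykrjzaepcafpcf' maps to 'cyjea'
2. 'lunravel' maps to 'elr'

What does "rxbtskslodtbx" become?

xrtsd

The pattern: keep one character in every 3, starting at position 1 (positions 1st, 4th, 7th, ...), then move the last character to the front.
Starting from "rxbtskslodtbx": after the first operation, "rtsdx"; after the second, "xrtsd".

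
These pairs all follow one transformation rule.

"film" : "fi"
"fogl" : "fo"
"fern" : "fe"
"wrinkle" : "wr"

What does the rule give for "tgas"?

tg

The transformation: keep only the first 2 characters.
Applying that to "tgas" gives "tg".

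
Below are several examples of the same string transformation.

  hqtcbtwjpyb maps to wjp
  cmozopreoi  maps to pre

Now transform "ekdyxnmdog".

The transformation: move the last 2 characters to the front (rotate right by 2), then keep only the last 3 characters.
Starting from "ekdyxnmdog": after the first operation, "ogekdyxnmd"; after the second, "nmd".

nmd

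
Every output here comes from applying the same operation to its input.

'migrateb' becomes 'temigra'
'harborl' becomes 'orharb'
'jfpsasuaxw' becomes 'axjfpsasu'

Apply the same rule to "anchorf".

Each output is the input with this applied: delete the last character, then move the last 2 characters to the front (rotate right by 2).
Starting from "anchorf": after the first operation, "anchor"; after the second, "oranch".
(Check on "jfpsasuaxw": → "jfpsasuax" → "axjfpsasu" ✓)

oranch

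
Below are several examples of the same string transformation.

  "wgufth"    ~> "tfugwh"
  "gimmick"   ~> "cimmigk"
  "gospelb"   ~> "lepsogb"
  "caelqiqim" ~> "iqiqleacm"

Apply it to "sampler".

In each case the input is transformed by: reverse the string, then move the first character to the end.
On "sampler": the first step gives "relpmas", and the second then gives "elpmasr".

elpmasr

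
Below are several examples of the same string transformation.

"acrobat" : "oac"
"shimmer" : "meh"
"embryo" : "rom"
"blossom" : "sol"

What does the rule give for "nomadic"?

In each case the input is transformed by: keep every other character starting from the second (positions 2nd, 4th, 6th, ...), then move the first character to the end.
On "nomadic": the first step gives "oai", and the second then gives "aio".

aio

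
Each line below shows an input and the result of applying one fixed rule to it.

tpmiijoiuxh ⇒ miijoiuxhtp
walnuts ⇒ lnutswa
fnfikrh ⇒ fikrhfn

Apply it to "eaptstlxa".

In each case the input is transformed by: move the first 2 characters to the end (rotate left by 2).
So "eaptstlxa" becomes "ptstlxaea".

ptstlxaea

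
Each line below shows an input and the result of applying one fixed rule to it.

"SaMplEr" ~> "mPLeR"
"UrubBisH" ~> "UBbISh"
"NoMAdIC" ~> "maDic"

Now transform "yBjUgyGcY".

Rule — delete the first 2 characters, then flip the case of every letter.
For "yBjUgyGcY", step one produces "jUgyGcY"; step two turns that into "JuGYgCy".
(Check on "SaMplEr": → "MplEr" → "mPLeR" ✓)

JuGYgCy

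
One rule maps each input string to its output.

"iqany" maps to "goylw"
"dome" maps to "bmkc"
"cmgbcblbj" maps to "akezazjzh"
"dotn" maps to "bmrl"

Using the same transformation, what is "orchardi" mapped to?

mpafypbg

The rule is to shift every letter 2 places backward in the alphabet (wrapping around).
For "orchardi" the result is "mpafypbg".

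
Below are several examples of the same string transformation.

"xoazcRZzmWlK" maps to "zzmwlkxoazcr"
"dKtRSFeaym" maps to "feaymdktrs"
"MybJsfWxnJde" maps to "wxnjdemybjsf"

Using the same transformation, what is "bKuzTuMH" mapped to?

tumhbkuz

The transformation: swap the front and back halves of the string, then convert every letter to lowercase.
"bKuzTuMH" → "TuMHbKuz" → "tumhbkuz".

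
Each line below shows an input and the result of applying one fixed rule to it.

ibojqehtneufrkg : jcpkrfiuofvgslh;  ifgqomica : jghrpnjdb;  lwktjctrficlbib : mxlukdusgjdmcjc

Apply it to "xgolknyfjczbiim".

The rule is to shift every letter 1 place forward in the alphabet (wrapping around).
Applying that to "xgolknyfjczbiim" gives "yhpmlozgkdacjjn".

yhpmlozgkdacjjn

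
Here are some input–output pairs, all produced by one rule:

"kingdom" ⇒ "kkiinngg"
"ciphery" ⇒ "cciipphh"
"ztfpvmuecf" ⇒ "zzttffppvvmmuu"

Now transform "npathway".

nnppaatthh

Rule — delete the last 3 characters, then double every character.
So "npathway" becomes "nnppaatthh".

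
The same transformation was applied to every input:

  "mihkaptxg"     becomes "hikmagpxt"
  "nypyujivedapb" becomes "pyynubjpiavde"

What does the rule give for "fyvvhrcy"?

vyvfhyrc

In each case the input is transformed by: move the first 2 characters to the end (rotate left by 2), then take characters alternately from the front and the back (1st, last, 2nd, 2nd-last, ...).
For "fyvvhrcy", step one produces "vvhrcyfy"; step two turns that into "vyvfhyrc".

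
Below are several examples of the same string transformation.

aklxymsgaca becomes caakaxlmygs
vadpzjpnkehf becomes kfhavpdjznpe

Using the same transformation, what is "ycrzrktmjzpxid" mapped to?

pdicyzrkrmtzjx

In each case the input is transformed by: swap each adjacent pair of characters (1↔2, 3↔4, ...), then move the last 3 characters to the front (rotate right by 3).
Starting from "ycrzrktmjzpxid": after the first operation, "cyzrkrmtzjxpdi"; after the second, "pdicyzrkrmtzjx".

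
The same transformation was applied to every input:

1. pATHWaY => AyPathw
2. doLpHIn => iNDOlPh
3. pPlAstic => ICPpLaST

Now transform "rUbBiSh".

sHRuBbI

The rule is to move the last 2 characters to the front (rotate right by 2), then flip the case of every letter.
For "rUbBiSh", step one produces "ShrUbBi"; step two turns that into "sHRuBbI".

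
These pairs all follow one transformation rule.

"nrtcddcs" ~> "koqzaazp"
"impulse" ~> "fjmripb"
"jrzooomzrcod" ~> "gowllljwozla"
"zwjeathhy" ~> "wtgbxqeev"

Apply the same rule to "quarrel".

The transformation: shift every letter 3 places backward in the alphabet (wrapping around).
For "quarrel" the result is "nrxoobi".

nrxoobi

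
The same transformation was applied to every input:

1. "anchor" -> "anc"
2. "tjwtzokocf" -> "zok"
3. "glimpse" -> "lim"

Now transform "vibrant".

What's happening: move the last 3 characters to the front (rotate right by 3), then keep only the last 3 characters.
On "vibrant": the first step gives "antvibr", and the second then gives "ibr".

ibr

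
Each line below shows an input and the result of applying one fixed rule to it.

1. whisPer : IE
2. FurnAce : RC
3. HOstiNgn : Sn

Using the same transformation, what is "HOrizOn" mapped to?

The pattern: flip the case of every letter, then keep one character in every 3, starting at position 3 (positions 3rd, 6th, 9th, ...).
On "HOrizOn": the first step gives "hoRIZoN", and the second then gives "Ro".

Ro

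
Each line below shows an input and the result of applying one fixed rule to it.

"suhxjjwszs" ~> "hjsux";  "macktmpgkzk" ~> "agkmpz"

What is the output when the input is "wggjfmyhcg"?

cggjw

What's happening: sort the characters into alphabetical order, then keep every other character starting from the first (positions 1st, 3rd, 5th, ...).
Working it through for "wggjfmyhcg": intermediate "cfggghjmwy", final "cggjw".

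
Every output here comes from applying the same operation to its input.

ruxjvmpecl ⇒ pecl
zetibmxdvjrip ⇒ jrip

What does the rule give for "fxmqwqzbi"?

In each case the input is transformed by: keep only the last 4 characters.
For "fxmqwqzbi" the result is "qzbi".

qzbi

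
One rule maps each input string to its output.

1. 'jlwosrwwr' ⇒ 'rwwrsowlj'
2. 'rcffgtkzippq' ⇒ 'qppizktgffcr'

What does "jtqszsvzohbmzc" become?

What's happening: reverse the string.
So "jtqszsvzohbmzc" becomes "czmbhozvszsqtj".

czmbhozvszsqtj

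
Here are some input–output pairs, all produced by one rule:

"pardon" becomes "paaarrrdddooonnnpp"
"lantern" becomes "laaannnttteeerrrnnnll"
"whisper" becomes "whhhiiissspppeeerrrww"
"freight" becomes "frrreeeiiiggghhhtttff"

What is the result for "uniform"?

The transformation: repeat every character 3 times, then move the first 2 characters to the end (rotate left by 2).
Working it through for "uniform": intermediate "uuunnniiifffooorrrmmm", final "unnniiifffooorrrmmmuu".

unnniiifffooorrrmmmuu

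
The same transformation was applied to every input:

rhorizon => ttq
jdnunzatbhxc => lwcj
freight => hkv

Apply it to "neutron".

Looking at the pairs, the operation is to keep one character in every 3, starting at position 1 (positions 1st, 4th, 7th, ...), then shift every letter 2 places forward in the alphabet (wrapping around).
Applying both steps to "neutron": "ntn", then "pvp".

pvp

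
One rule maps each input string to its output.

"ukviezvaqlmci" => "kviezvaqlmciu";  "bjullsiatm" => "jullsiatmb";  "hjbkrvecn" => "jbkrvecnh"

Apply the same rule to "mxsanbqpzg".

xsanbqpzgm

In each case the input is transformed by: move the first character to the end.
For "mxsanbqpzg" the result is "xsanbqpzgm".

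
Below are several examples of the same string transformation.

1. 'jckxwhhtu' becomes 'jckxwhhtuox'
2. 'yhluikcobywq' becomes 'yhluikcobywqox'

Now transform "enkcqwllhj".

Rule — append "ox".
For "enkcqwllhj" the result is "enkcqwllhjox".

enkcqwllhjox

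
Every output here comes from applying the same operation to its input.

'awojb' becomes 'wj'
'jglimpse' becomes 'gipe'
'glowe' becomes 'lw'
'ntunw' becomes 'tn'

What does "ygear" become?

ga

The transformation: keep every other character starting from the second (positions 2nd, 4th, 6th, ...).
Applying that to "ygear" gives "ga".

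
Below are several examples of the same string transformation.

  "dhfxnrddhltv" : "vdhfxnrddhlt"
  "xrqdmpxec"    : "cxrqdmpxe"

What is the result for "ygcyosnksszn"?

nygcyosnkssz

Rule — move the last character to the front.
So "ygcyosnksszn" becomes "nygcyosnkssz".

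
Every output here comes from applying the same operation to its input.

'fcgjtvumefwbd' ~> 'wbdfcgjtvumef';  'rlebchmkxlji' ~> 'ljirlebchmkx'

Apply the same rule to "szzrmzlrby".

In each case the input is transformed by: move the last 3 characters to the front (rotate right by 3).
For "szzrmzlrby" the result is "rbyszzrmzl".

rbyszzrmzl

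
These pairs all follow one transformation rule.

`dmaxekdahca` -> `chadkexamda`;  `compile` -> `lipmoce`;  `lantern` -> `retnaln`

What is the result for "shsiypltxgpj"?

pgxtlpyishsj

In each case the input is transformed by: reverse the string, then move the first character to the end.
Applying both steps to "shsiypltxgpj": "jpgxtlpyishs", then "pgxtlpyishsj".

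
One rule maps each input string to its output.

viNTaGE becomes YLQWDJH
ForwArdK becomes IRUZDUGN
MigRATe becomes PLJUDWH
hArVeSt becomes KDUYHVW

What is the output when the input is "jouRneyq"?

MRXUQHBT

Each output is the input with this applied: shift every letter 3 places forward in the alphabet (wrapping around), then convert every letter to uppercase.
Working it through for "jouRneyq": intermediate "mrxUqhbt", final "MRXUQHBT".
(Check on "hArVeSt": → "kDuYhVw" → "KDUYHVW" ✓)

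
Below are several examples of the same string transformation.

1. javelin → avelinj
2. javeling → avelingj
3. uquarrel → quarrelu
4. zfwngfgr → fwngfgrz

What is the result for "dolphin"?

Rule — move the first character to the end.
For "dolphin" the result is "olphind".

olphind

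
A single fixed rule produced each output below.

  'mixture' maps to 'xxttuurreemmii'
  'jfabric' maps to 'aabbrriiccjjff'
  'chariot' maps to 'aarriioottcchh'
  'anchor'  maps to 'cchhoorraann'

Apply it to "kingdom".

nnggddoommkkii

The rule is to move the first 2 characters to the end (rotate left by 2), then double every character.
"kingdom" → "ngdomki" → "nnggddoommkkii".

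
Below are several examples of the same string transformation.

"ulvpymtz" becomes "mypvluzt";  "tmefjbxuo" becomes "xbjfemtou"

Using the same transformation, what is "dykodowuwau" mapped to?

wuwodokydua

In each case the input is transformed by: reverse the string, then move the first 2 characters to the end (rotate left by 2).
Starting from "dykodowuwau": after the first operation, "uawuwodokyd"; after the second, "wuwodokydua".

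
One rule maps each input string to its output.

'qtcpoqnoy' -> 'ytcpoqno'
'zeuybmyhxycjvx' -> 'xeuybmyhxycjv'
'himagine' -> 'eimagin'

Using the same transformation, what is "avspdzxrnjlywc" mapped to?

Each output is the input with this applied: delete the first character, then move the last character to the front.
Applying both steps to "avspdzxrnjlywc": "vspdzxrnjlywc", then "cvspdzxrnjlyw".

cvspdzxrnjlyw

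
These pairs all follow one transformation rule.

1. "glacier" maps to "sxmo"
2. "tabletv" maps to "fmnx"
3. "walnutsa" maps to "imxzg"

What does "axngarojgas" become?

mjzsmdav

The pattern: delete the last 3 characters, then shift every letter 12 places forward in the alphabet (wrapping around).
"axngarojgas" → "axngaroj" → "mjzsmdav".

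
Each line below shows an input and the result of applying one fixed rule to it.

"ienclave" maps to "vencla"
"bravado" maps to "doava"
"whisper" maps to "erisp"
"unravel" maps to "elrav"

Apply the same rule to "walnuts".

The pattern: delete the first 2 characters, then move the last 2 characters to the front (rotate right by 2).
On "walnuts": the first step gives "lnuts", and the second then gives "tslnu".
(Check on "unravel": → "ravel" → "elrav" ✓)

tslnu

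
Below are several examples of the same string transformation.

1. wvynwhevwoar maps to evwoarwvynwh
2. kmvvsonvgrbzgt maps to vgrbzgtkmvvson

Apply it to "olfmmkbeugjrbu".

eugjrbuolfmmkb

The pattern: swap the front and back halves of the string.
For "olfmmkbeugjrbu" the result is "eugjrbuolfmmkb".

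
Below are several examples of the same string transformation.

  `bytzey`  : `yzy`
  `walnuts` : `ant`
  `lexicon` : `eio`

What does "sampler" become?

ape

The rule is to keep every other character starting from the second (positions 2nd, 4th, 6th, ...).
On "sampler" that produces "ape".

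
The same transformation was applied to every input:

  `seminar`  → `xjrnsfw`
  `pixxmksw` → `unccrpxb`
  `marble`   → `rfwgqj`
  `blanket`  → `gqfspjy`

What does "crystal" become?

The pattern: shift every letter 5 places forward in the alphabet (wrapping around).
For "crystal" the result is "hwdxyfq".

hwdxyfq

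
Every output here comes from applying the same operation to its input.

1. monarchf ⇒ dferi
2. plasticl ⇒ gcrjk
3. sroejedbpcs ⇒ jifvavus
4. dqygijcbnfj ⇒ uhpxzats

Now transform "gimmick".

The transformation: shift every letter 9 places backward in the alphabet (wrapping around), then delete the last 3 characters.
On "gimmick": the first step gives "xzddztb", and the second then gives "xzdd".

xzdd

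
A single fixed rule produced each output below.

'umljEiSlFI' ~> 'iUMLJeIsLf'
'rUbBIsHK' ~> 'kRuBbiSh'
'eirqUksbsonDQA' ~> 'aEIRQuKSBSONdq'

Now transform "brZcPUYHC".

Looking at the pairs, the operation is to flip the case of every letter, then move the last character to the front.
Applying both steps to "brZcPUYHC": "BRzCpuyhc", then "cBRzCpuyh".
(Check on "rUbBIsHK": → "RuBbiShk" → "kRuBbiSh" ✓)

cBRzCpuyh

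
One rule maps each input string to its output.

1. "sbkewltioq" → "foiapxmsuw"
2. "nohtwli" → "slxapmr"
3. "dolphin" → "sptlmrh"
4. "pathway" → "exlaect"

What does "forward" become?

What's happening: move the first character to the end, then shift every letter 4 places forward in the alphabet (wrapping around).
Working it through for "forward": intermediate "orwardf", final "svaevhj".

svaevhj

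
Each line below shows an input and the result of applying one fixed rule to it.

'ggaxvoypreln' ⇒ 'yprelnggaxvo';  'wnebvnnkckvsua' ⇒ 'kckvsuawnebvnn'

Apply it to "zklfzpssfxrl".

ssfxrlzklfzp

The rule is to swap the front and back halves of the string.
Applying that to "zklfzpssfxrl" gives "ssfxrlzklfzp".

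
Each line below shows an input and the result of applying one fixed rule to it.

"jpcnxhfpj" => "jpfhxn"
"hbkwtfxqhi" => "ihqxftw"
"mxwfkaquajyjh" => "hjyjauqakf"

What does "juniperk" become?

krepi

Rule — reverse the string, then delete the last 3 characters.
Starting from "juniperk": after the first operation, "krepinuj"; after the second, "krepi".
(Check on "mxwfkaquajyjh": → "hjyjauqakfwxm" → "hjyjauqakf" ✓)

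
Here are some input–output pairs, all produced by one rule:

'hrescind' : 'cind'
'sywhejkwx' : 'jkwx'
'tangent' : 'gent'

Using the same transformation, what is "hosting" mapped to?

ting

What's happening: keep only the last 4 characters.
Applying that to "hosting" gives "ting".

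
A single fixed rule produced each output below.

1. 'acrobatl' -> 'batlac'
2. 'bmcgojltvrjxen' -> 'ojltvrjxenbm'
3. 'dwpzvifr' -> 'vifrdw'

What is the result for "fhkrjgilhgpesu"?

jgilhgpesufh

The pattern: move the first 2 characters to the end (rotate left by 2), then delete the first 2 characters.
Applying both steps to "fhkrjgilhgpesu": "krjgilhgpesufh", then "jgilhgpesufh".
(Check on "bmcgojltvrjxen": → "cgojltvrjxenbm" → "ojltvrjxenbm" ✓)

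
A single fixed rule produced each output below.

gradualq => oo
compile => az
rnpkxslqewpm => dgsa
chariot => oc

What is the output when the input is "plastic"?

ow

The transformation: shift every letter 12 places backward in the alphabet (wrapping around), then keep one character in every 3, starting at position 3 (positions 3rd, 6th, 9th, ...).
"plastic" → "ow".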